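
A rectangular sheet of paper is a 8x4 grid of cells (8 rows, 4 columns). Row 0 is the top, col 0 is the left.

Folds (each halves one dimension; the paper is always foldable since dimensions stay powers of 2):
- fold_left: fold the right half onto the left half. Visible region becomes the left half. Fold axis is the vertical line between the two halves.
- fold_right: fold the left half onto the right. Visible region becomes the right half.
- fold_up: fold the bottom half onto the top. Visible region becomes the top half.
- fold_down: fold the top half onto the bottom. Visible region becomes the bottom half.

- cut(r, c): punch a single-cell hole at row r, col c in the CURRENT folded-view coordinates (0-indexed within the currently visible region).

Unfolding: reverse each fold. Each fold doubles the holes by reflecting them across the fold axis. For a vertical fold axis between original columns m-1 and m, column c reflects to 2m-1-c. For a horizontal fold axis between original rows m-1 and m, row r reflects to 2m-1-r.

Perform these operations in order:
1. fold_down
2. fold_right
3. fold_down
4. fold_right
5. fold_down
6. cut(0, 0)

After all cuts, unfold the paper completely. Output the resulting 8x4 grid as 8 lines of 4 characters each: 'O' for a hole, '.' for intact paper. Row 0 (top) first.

Answer: OOOO
OOOO
OOOO
OOOO
OOOO
OOOO
OOOO
OOOO

Derivation:
Op 1 fold_down: fold axis h@4; visible region now rows[4,8) x cols[0,4) = 4x4
Op 2 fold_right: fold axis v@2; visible region now rows[4,8) x cols[2,4) = 4x2
Op 3 fold_down: fold axis h@6; visible region now rows[6,8) x cols[2,4) = 2x2
Op 4 fold_right: fold axis v@3; visible region now rows[6,8) x cols[3,4) = 2x1
Op 5 fold_down: fold axis h@7; visible region now rows[7,8) x cols[3,4) = 1x1
Op 6 cut(0, 0): punch at orig (7,3); cuts so far [(7, 3)]; region rows[7,8) x cols[3,4) = 1x1
Unfold 1 (reflect across h@7): 2 holes -> [(6, 3), (7, 3)]
Unfold 2 (reflect across v@3): 4 holes -> [(6, 2), (6, 3), (7, 2), (7, 3)]
Unfold 3 (reflect across h@6): 8 holes -> [(4, 2), (4, 3), (5, 2), (5, 3), (6, 2), (6, 3), (7, 2), (7, 3)]
Unfold 4 (reflect across v@2): 16 holes -> [(4, 0), (4, 1), (4, 2), (4, 3), (5, 0), (5, 1), (5, 2), (5, 3), (6, 0), (6, 1), (6, 2), (6, 3), (7, 0), (7, 1), (7, 2), (7, 3)]
Unfold 5 (reflect across h@4): 32 holes -> [(0, 0), (0, 1), (0, 2), (0, 3), (1, 0), (1, 1), (1, 2), (1, 3), (2, 0), (2, 1), (2, 2), (2, 3), (3, 0), (3, 1), (3, 2), (3, 3), (4, 0), (4, 1), (4, 2), (4, 3), (5, 0), (5, 1), (5, 2), (5, 3), (6, 0), (6, 1), (6, 2), (6, 3), (7, 0), (7, 1), (7, 2), (7, 3)]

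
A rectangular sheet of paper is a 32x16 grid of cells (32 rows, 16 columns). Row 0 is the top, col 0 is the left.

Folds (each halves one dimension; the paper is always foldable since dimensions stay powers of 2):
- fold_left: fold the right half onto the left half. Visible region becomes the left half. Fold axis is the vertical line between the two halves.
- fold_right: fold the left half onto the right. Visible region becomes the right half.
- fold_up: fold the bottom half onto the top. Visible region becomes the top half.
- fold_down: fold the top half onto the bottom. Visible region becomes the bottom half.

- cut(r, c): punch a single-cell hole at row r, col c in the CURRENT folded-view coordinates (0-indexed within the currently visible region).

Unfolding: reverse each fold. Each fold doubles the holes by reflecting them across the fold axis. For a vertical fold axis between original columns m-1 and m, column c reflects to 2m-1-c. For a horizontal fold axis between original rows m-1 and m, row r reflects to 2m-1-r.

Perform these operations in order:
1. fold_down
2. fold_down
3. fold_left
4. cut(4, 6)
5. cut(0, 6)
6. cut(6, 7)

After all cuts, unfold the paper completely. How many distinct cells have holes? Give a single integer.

Answer: 24

Derivation:
Op 1 fold_down: fold axis h@16; visible region now rows[16,32) x cols[0,16) = 16x16
Op 2 fold_down: fold axis h@24; visible region now rows[24,32) x cols[0,16) = 8x16
Op 3 fold_left: fold axis v@8; visible region now rows[24,32) x cols[0,8) = 8x8
Op 4 cut(4, 6): punch at orig (28,6); cuts so far [(28, 6)]; region rows[24,32) x cols[0,8) = 8x8
Op 5 cut(0, 6): punch at orig (24,6); cuts so far [(24, 6), (28, 6)]; region rows[24,32) x cols[0,8) = 8x8
Op 6 cut(6, 7): punch at orig (30,7); cuts so far [(24, 6), (28, 6), (30, 7)]; region rows[24,32) x cols[0,8) = 8x8
Unfold 1 (reflect across v@8): 6 holes -> [(24, 6), (24, 9), (28, 6), (28, 9), (30, 7), (30, 8)]
Unfold 2 (reflect across h@24): 12 holes -> [(17, 7), (17, 8), (19, 6), (19, 9), (23, 6), (23, 9), (24, 6), (24, 9), (28, 6), (28, 9), (30, 7), (30, 8)]
Unfold 3 (reflect across h@16): 24 holes -> [(1, 7), (1, 8), (3, 6), (3, 9), (7, 6), (7, 9), (8, 6), (8, 9), (12, 6), (12, 9), (14, 7), (14, 8), (17, 7), (17, 8), (19, 6), (19, 9), (23, 6), (23, 9), (24, 6), (24, 9), (28, 6), (28, 9), (30, 7), (30, 8)]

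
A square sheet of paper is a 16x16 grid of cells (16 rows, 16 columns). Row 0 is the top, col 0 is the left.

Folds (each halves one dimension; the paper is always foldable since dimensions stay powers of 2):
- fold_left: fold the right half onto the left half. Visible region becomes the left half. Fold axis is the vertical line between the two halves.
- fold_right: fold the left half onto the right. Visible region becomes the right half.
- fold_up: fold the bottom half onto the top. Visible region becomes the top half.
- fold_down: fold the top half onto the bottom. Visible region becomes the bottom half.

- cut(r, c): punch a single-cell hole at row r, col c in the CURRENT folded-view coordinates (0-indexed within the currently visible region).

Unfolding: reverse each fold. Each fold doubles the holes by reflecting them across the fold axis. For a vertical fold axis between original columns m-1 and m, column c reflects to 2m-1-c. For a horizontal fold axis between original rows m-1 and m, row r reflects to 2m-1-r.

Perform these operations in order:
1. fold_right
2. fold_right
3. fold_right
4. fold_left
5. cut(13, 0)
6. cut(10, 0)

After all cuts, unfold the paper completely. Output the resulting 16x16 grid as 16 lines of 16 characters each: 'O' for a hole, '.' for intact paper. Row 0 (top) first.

Op 1 fold_right: fold axis v@8; visible region now rows[0,16) x cols[8,16) = 16x8
Op 2 fold_right: fold axis v@12; visible region now rows[0,16) x cols[12,16) = 16x4
Op 3 fold_right: fold axis v@14; visible region now rows[0,16) x cols[14,16) = 16x2
Op 4 fold_left: fold axis v@15; visible region now rows[0,16) x cols[14,15) = 16x1
Op 5 cut(13, 0): punch at orig (13,14); cuts so far [(13, 14)]; region rows[0,16) x cols[14,15) = 16x1
Op 6 cut(10, 0): punch at orig (10,14); cuts so far [(10, 14), (13, 14)]; region rows[0,16) x cols[14,15) = 16x1
Unfold 1 (reflect across v@15): 4 holes -> [(10, 14), (10, 15), (13, 14), (13, 15)]
Unfold 2 (reflect across v@14): 8 holes -> [(10, 12), (10, 13), (10, 14), (10, 15), (13, 12), (13, 13), (13, 14), (13, 15)]
Unfold 3 (reflect across v@12): 16 holes -> [(10, 8), (10, 9), (10, 10), (10, 11), (10, 12), (10, 13), (10, 14), (10, 15), (13, 8), (13, 9), (13, 10), (13, 11), (13, 12), (13, 13), (13, 14), (13, 15)]
Unfold 4 (reflect across v@8): 32 holes -> [(10, 0), (10, 1), (10, 2), (10, 3), (10, 4), (10, 5), (10, 6), (10, 7), (10, 8), (10, 9), (10, 10), (10, 11), (10, 12), (10, 13), (10, 14), (10, 15), (13, 0), (13, 1), (13, 2), (13, 3), (13, 4), (13, 5), (13, 6), (13, 7), (13, 8), (13, 9), (13, 10), (13, 11), (13, 12), (13, 13), (13, 14), (13, 15)]

Answer: ................
................
................
................
................
................
................
................
................
................
OOOOOOOOOOOOOOOO
................
................
OOOOOOOOOOOOOOOO
................
................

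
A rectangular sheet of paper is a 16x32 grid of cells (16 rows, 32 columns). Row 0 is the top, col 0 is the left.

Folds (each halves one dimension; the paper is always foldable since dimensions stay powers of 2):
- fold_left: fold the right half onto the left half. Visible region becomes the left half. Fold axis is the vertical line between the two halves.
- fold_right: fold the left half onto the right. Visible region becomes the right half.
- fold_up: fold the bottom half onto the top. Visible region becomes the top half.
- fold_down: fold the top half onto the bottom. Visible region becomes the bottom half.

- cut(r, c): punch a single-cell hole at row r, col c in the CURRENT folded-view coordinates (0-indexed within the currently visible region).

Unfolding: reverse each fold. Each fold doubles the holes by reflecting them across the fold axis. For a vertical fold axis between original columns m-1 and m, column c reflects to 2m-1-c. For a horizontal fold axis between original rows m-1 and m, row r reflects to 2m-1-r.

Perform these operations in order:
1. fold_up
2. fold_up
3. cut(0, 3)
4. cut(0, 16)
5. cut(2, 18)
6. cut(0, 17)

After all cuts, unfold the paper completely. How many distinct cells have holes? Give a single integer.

Answer: 16

Derivation:
Op 1 fold_up: fold axis h@8; visible region now rows[0,8) x cols[0,32) = 8x32
Op 2 fold_up: fold axis h@4; visible region now rows[0,4) x cols[0,32) = 4x32
Op 3 cut(0, 3): punch at orig (0,3); cuts so far [(0, 3)]; region rows[0,4) x cols[0,32) = 4x32
Op 4 cut(0, 16): punch at orig (0,16); cuts so far [(0, 3), (0, 16)]; region rows[0,4) x cols[0,32) = 4x32
Op 5 cut(2, 18): punch at orig (2,18); cuts so far [(0, 3), (0, 16), (2, 18)]; region rows[0,4) x cols[0,32) = 4x32
Op 6 cut(0, 17): punch at orig (0,17); cuts so far [(0, 3), (0, 16), (0, 17), (2, 18)]; region rows[0,4) x cols[0,32) = 4x32
Unfold 1 (reflect across h@4): 8 holes -> [(0, 3), (0, 16), (0, 17), (2, 18), (5, 18), (7, 3), (7, 16), (7, 17)]
Unfold 2 (reflect across h@8): 16 holes -> [(0, 3), (0, 16), (0, 17), (2, 18), (5, 18), (7, 3), (7, 16), (7, 17), (8, 3), (8, 16), (8, 17), (10, 18), (13, 18), (15, 3), (15, 16), (15, 17)]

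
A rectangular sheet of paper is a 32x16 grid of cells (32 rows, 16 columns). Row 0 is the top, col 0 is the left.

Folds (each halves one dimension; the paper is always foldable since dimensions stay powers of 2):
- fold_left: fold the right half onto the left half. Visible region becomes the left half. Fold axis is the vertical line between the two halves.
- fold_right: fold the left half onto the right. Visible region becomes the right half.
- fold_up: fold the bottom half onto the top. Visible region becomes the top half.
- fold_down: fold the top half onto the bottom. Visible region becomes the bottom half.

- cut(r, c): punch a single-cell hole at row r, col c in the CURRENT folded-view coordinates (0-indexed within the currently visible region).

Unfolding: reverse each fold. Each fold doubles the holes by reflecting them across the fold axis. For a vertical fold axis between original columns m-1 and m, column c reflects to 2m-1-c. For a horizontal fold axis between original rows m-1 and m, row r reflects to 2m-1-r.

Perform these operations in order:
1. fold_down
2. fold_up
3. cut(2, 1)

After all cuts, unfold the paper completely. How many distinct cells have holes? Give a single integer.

Op 1 fold_down: fold axis h@16; visible region now rows[16,32) x cols[0,16) = 16x16
Op 2 fold_up: fold axis h@24; visible region now rows[16,24) x cols[0,16) = 8x16
Op 3 cut(2, 1): punch at orig (18,1); cuts so far [(18, 1)]; region rows[16,24) x cols[0,16) = 8x16
Unfold 1 (reflect across h@24): 2 holes -> [(18, 1), (29, 1)]
Unfold 2 (reflect across h@16): 4 holes -> [(2, 1), (13, 1), (18, 1), (29, 1)]

Answer: 4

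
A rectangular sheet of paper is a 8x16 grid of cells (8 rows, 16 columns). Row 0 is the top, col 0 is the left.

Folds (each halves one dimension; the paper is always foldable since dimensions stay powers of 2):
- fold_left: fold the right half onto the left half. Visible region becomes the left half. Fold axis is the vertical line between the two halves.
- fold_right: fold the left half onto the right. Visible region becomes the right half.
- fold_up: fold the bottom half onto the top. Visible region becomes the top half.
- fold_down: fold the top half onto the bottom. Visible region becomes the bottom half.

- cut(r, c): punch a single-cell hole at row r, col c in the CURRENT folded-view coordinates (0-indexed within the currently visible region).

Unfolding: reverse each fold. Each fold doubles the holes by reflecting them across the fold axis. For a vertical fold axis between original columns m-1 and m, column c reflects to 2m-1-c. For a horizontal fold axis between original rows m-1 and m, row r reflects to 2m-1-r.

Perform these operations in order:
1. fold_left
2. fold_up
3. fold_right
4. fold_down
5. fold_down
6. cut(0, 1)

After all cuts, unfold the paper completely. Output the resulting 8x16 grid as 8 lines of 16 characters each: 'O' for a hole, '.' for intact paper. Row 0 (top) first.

Op 1 fold_left: fold axis v@8; visible region now rows[0,8) x cols[0,8) = 8x8
Op 2 fold_up: fold axis h@4; visible region now rows[0,4) x cols[0,8) = 4x8
Op 3 fold_right: fold axis v@4; visible region now rows[0,4) x cols[4,8) = 4x4
Op 4 fold_down: fold axis h@2; visible region now rows[2,4) x cols[4,8) = 2x4
Op 5 fold_down: fold axis h@3; visible region now rows[3,4) x cols[4,8) = 1x4
Op 6 cut(0, 1): punch at orig (3,5); cuts so far [(3, 5)]; region rows[3,4) x cols[4,8) = 1x4
Unfold 1 (reflect across h@3): 2 holes -> [(2, 5), (3, 5)]
Unfold 2 (reflect across h@2): 4 holes -> [(0, 5), (1, 5), (2, 5), (3, 5)]
Unfold 3 (reflect across v@4): 8 holes -> [(0, 2), (0, 5), (1, 2), (1, 5), (2, 2), (2, 5), (3, 2), (3, 5)]
Unfold 4 (reflect across h@4): 16 holes -> [(0, 2), (0, 5), (1, 2), (1, 5), (2, 2), (2, 5), (3, 2), (3, 5), (4, 2), (4, 5), (5, 2), (5, 5), (6, 2), (6, 5), (7, 2), (7, 5)]
Unfold 5 (reflect across v@8): 32 holes -> [(0, 2), (0, 5), (0, 10), (0, 13), (1, 2), (1, 5), (1, 10), (1, 13), (2, 2), (2, 5), (2, 10), (2, 13), (3, 2), (3, 5), (3, 10), (3, 13), (4, 2), (4, 5), (4, 10), (4, 13), (5, 2), (5, 5), (5, 10), (5, 13), (6, 2), (6, 5), (6, 10), (6, 13), (7, 2), (7, 5), (7, 10), (7, 13)]

Answer: ..O..O....O..O..
..O..O....O..O..
..O..O....O..O..
..O..O....O..O..
..O..O....O..O..
..O..O....O..O..
..O..O....O..O..
..O..O....O..O..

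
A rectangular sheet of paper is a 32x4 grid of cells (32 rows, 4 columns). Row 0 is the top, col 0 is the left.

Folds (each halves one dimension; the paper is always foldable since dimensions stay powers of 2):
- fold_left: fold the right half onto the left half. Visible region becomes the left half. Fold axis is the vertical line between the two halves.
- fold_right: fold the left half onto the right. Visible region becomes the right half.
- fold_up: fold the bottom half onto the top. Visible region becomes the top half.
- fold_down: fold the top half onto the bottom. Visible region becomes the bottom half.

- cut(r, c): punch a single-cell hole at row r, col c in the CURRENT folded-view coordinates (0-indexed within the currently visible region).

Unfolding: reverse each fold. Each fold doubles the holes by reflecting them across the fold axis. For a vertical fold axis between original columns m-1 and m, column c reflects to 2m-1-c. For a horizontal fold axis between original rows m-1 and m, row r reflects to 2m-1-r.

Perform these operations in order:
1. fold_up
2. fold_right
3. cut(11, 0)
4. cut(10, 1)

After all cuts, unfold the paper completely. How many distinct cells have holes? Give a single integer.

Op 1 fold_up: fold axis h@16; visible region now rows[0,16) x cols[0,4) = 16x4
Op 2 fold_right: fold axis v@2; visible region now rows[0,16) x cols[2,4) = 16x2
Op 3 cut(11, 0): punch at orig (11,2); cuts so far [(11, 2)]; region rows[0,16) x cols[2,4) = 16x2
Op 4 cut(10, 1): punch at orig (10,3); cuts so far [(10, 3), (11, 2)]; region rows[0,16) x cols[2,4) = 16x2
Unfold 1 (reflect across v@2): 4 holes -> [(10, 0), (10, 3), (11, 1), (11, 2)]
Unfold 2 (reflect across h@16): 8 holes -> [(10, 0), (10, 3), (11, 1), (11, 2), (20, 1), (20, 2), (21, 0), (21, 3)]

Answer: 8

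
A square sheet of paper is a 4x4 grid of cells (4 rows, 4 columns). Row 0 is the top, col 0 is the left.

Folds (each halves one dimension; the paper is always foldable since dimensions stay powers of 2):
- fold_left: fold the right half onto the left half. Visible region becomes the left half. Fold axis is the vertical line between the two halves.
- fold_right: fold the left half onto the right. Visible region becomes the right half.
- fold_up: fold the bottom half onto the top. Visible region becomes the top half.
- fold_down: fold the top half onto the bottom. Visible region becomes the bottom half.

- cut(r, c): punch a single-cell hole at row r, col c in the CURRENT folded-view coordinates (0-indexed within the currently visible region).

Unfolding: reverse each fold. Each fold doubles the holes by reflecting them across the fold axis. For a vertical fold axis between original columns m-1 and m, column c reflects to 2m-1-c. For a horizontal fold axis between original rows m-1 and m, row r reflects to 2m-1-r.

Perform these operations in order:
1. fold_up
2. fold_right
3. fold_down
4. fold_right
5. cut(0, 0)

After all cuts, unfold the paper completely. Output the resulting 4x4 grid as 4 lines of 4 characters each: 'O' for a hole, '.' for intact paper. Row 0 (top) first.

Answer: OOOO
OOOO
OOOO
OOOO

Derivation:
Op 1 fold_up: fold axis h@2; visible region now rows[0,2) x cols[0,4) = 2x4
Op 2 fold_right: fold axis v@2; visible region now rows[0,2) x cols[2,4) = 2x2
Op 3 fold_down: fold axis h@1; visible region now rows[1,2) x cols[2,4) = 1x2
Op 4 fold_right: fold axis v@3; visible region now rows[1,2) x cols[3,4) = 1x1
Op 5 cut(0, 0): punch at orig (1,3); cuts so far [(1, 3)]; region rows[1,2) x cols[3,4) = 1x1
Unfold 1 (reflect across v@3): 2 holes -> [(1, 2), (1, 3)]
Unfold 2 (reflect across h@1): 4 holes -> [(0, 2), (0, 3), (1, 2), (1, 3)]
Unfold 3 (reflect across v@2): 8 holes -> [(0, 0), (0, 1), (0, 2), (0, 3), (1, 0), (1, 1), (1, 2), (1, 3)]
Unfold 4 (reflect across h@2): 16 holes -> [(0, 0), (0, 1), (0, 2), (0, 3), (1, 0), (1, 1), (1, 2), (1, 3), (2, 0), (2, 1), (2, 2), (2, 3), (3, 0), (3, 1), (3, 2), (3, 3)]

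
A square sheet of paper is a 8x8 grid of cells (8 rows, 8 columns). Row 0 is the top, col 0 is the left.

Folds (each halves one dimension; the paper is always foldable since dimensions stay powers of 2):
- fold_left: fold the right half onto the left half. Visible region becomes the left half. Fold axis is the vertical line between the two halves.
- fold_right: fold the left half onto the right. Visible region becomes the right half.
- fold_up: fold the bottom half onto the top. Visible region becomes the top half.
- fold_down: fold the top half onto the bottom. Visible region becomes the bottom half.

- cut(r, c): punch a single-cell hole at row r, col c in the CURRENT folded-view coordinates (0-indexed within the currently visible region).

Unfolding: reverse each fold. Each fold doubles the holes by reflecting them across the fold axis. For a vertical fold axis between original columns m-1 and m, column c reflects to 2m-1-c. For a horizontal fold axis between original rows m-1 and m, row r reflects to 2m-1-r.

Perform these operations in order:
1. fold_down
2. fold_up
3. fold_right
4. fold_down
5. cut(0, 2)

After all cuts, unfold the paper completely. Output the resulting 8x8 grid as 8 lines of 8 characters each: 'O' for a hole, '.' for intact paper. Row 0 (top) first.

Answer: .O....O.
.O....O.
.O....O.
.O....O.
.O....O.
.O....O.
.O....O.
.O....O.

Derivation:
Op 1 fold_down: fold axis h@4; visible region now rows[4,8) x cols[0,8) = 4x8
Op 2 fold_up: fold axis h@6; visible region now rows[4,6) x cols[0,8) = 2x8
Op 3 fold_right: fold axis v@4; visible region now rows[4,6) x cols[4,8) = 2x4
Op 4 fold_down: fold axis h@5; visible region now rows[5,6) x cols[4,8) = 1x4
Op 5 cut(0, 2): punch at orig (5,6); cuts so far [(5, 6)]; region rows[5,6) x cols[4,8) = 1x4
Unfold 1 (reflect across h@5): 2 holes -> [(4, 6), (5, 6)]
Unfold 2 (reflect across v@4): 4 holes -> [(4, 1), (4, 6), (5, 1), (5, 6)]
Unfold 3 (reflect across h@6): 8 holes -> [(4, 1), (4, 6), (5, 1), (5, 6), (6, 1), (6, 6), (7, 1), (7, 6)]
Unfold 4 (reflect across h@4): 16 holes -> [(0, 1), (0, 6), (1, 1), (1, 6), (2, 1), (2, 6), (3, 1), (3, 6), (4, 1), (4, 6), (5, 1), (5, 6), (6, 1), (6, 6), (7, 1), (7, 6)]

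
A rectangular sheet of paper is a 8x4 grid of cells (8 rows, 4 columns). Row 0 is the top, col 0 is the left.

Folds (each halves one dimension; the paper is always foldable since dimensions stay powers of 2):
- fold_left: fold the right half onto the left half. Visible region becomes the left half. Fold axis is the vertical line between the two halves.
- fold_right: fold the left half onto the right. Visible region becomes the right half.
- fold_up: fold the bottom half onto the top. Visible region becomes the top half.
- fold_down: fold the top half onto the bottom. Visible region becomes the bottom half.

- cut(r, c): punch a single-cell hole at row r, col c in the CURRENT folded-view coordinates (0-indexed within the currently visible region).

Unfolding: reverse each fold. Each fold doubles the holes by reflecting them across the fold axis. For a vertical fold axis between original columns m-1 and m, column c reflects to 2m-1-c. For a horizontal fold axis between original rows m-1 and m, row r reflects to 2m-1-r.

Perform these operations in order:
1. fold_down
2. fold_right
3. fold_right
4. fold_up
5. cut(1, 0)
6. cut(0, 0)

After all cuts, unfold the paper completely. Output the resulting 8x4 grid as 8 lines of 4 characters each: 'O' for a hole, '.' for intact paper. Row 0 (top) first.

Op 1 fold_down: fold axis h@4; visible region now rows[4,8) x cols[0,4) = 4x4
Op 2 fold_right: fold axis v@2; visible region now rows[4,8) x cols[2,4) = 4x2
Op 3 fold_right: fold axis v@3; visible region now rows[4,8) x cols[3,4) = 4x1
Op 4 fold_up: fold axis h@6; visible region now rows[4,6) x cols[3,4) = 2x1
Op 5 cut(1, 0): punch at orig (5,3); cuts so far [(5, 3)]; region rows[4,6) x cols[3,4) = 2x1
Op 6 cut(0, 0): punch at orig (4,3); cuts so far [(4, 3), (5, 3)]; region rows[4,6) x cols[3,4) = 2x1
Unfold 1 (reflect across h@6): 4 holes -> [(4, 3), (5, 3), (6, 3), (7, 3)]
Unfold 2 (reflect across v@3): 8 holes -> [(4, 2), (4, 3), (5, 2), (5, 3), (6, 2), (6, 3), (7, 2), (7, 3)]
Unfold 3 (reflect across v@2): 16 holes -> [(4, 0), (4, 1), (4, 2), (4, 3), (5, 0), (5, 1), (5, 2), (5, 3), (6, 0), (6, 1), (6, 2), (6, 3), (7, 0), (7, 1), (7, 2), (7, 3)]
Unfold 4 (reflect across h@4): 32 holes -> [(0, 0), (0, 1), (0, 2), (0, 3), (1, 0), (1, 1), (1, 2), (1, 3), (2, 0), (2, 1), (2, 2), (2, 3), (3, 0), (3, 1), (3, 2), (3, 3), (4, 0), (4, 1), (4, 2), (4, 3), (5, 0), (5, 1), (5, 2), (5, 3), (6, 0), (6, 1), (6, 2), (6, 3), (7, 0), (7, 1), (7, 2), (7, 3)]

Answer: OOOO
OOOO
OOOO
OOOO
OOOO
OOOO
OOOO
OOOO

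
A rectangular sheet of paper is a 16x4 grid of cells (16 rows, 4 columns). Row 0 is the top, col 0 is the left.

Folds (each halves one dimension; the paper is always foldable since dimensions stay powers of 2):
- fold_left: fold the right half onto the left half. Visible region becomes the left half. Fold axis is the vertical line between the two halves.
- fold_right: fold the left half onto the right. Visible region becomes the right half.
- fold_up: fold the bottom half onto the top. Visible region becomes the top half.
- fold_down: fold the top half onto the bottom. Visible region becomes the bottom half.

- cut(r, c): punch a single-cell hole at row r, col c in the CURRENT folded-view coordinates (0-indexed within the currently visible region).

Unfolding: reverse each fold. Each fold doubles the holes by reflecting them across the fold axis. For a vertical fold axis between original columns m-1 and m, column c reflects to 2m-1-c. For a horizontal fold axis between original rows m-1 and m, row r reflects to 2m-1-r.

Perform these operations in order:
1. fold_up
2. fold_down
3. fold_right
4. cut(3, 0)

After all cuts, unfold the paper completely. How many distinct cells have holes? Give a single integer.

Answer: 8

Derivation:
Op 1 fold_up: fold axis h@8; visible region now rows[0,8) x cols[0,4) = 8x4
Op 2 fold_down: fold axis h@4; visible region now rows[4,8) x cols[0,4) = 4x4
Op 3 fold_right: fold axis v@2; visible region now rows[4,8) x cols[2,4) = 4x2
Op 4 cut(3, 0): punch at orig (7,2); cuts so far [(7, 2)]; region rows[4,8) x cols[2,4) = 4x2
Unfold 1 (reflect across v@2): 2 holes -> [(7, 1), (7, 2)]
Unfold 2 (reflect across h@4): 4 holes -> [(0, 1), (0, 2), (7, 1), (7, 2)]
Unfold 3 (reflect across h@8): 8 holes -> [(0, 1), (0, 2), (7, 1), (7, 2), (8, 1), (8, 2), (15, 1), (15, 2)]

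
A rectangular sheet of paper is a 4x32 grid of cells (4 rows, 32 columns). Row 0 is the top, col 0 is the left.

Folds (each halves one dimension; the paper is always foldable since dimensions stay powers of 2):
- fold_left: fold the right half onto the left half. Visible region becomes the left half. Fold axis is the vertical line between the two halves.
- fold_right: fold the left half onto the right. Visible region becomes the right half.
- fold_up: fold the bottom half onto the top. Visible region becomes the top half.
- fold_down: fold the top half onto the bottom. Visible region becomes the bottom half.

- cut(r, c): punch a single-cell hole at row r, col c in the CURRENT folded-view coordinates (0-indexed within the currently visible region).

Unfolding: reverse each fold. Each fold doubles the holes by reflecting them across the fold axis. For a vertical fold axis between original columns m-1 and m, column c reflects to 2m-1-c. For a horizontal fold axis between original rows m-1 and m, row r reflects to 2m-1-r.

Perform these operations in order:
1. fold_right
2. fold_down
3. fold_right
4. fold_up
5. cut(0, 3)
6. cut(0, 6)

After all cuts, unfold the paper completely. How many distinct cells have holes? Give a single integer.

Op 1 fold_right: fold axis v@16; visible region now rows[0,4) x cols[16,32) = 4x16
Op 2 fold_down: fold axis h@2; visible region now rows[2,4) x cols[16,32) = 2x16
Op 3 fold_right: fold axis v@24; visible region now rows[2,4) x cols[24,32) = 2x8
Op 4 fold_up: fold axis h@3; visible region now rows[2,3) x cols[24,32) = 1x8
Op 5 cut(0, 3): punch at orig (2,27); cuts so far [(2, 27)]; region rows[2,3) x cols[24,32) = 1x8
Op 6 cut(0, 6): punch at orig (2,30); cuts so far [(2, 27), (2, 30)]; region rows[2,3) x cols[24,32) = 1x8
Unfold 1 (reflect across h@3): 4 holes -> [(2, 27), (2, 30), (3, 27), (3, 30)]
Unfold 2 (reflect across v@24): 8 holes -> [(2, 17), (2, 20), (2, 27), (2, 30), (3, 17), (3, 20), (3, 27), (3, 30)]
Unfold 3 (reflect across h@2): 16 holes -> [(0, 17), (0, 20), (0, 27), (0, 30), (1, 17), (1, 20), (1, 27), (1, 30), (2, 17), (2, 20), (2, 27), (2, 30), (3, 17), (3, 20), (3, 27), (3, 30)]
Unfold 4 (reflect across v@16): 32 holes -> [(0, 1), (0, 4), (0, 11), (0, 14), (0, 17), (0, 20), (0, 27), (0, 30), (1, 1), (1, 4), (1, 11), (1, 14), (1, 17), (1, 20), (1, 27), (1, 30), (2, 1), (2, 4), (2, 11), (2, 14), (2, 17), (2, 20), (2, 27), (2, 30), (3, 1), (3, 4), (3, 11), (3, 14), (3, 17), (3, 20), (3, 27), (3, 30)]

Answer: 32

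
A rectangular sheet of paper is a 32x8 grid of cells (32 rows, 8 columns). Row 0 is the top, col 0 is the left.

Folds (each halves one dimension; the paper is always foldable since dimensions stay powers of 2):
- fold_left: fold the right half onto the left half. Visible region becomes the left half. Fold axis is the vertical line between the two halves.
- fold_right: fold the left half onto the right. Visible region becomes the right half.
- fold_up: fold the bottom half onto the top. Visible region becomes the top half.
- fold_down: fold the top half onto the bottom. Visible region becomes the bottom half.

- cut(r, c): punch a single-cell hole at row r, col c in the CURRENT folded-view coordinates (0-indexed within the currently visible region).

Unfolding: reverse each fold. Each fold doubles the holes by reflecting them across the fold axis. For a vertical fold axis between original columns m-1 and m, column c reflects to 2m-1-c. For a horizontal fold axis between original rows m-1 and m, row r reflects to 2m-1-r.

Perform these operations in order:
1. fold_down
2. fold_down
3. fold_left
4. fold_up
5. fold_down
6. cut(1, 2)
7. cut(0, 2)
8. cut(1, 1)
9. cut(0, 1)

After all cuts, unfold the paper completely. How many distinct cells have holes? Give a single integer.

Answer: 128

Derivation:
Op 1 fold_down: fold axis h@16; visible region now rows[16,32) x cols[0,8) = 16x8
Op 2 fold_down: fold axis h@24; visible region now rows[24,32) x cols[0,8) = 8x8
Op 3 fold_left: fold axis v@4; visible region now rows[24,32) x cols[0,4) = 8x4
Op 4 fold_up: fold axis h@28; visible region now rows[24,28) x cols[0,4) = 4x4
Op 5 fold_down: fold axis h@26; visible region now rows[26,28) x cols[0,4) = 2x4
Op 6 cut(1, 2): punch at orig (27,2); cuts so far [(27, 2)]; region rows[26,28) x cols[0,4) = 2x4
Op 7 cut(0, 2): punch at orig (26,2); cuts so far [(26, 2), (27, 2)]; region rows[26,28) x cols[0,4) = 2x4
Op 8 cut(1, 1): punch at orig (27,1); cuts so far [(26, 2), (27, 1), (27, 2)]; region rows[26,28) x cols[0,4) = 2x4
Op 9 cut(0, 1): punch at orig (26,1); cuts so far [(26, 1), (26, 2), (27, 1), (27, 2)]; region rows[26,28) x cols[0,4) = 2x4
Unfold 1 (reflect across h@26): 8 holes -> [(24, 1), (24, 2), (25, 1), (25, 2), (26, 1), (26, 2), (27, 1), (27, 2)]
Unfold 2 (reflect across h@28): 16 holes -> [(24, 1), (24, 2), (25, 1), (25, 2), (26, 1), (26, 2), (27, 1), (27, 2), (28, 1), (28, 2), (29, 1), (29, 2), (30, 1), (30, 2), (31, 1), (31, 2)]
Unfold 3 (reflect across v@4): 32 holes -> [(24, 1), (24, 2), (24, 5), (24, 6), (25, 1), (25, 2), (25, 5), (25, 6), (26, 1), (26, 2), (26, 5), (26, 6), (27, 1), (27, 2), (27, 5), (27, 6), (28, 1), (28, 2), (28, 5), (28, 6), (29, 1), (29, 2), (29, 5), (29, 6), (30, 1), (30, 2), (30, 5), (30, 6), (31, 1), (31, 2), (31, 5), (31, 6)]
Unfold 4 (reflect across h@24): 64 holes -> [(16, 1), (16, 2), (16, 5), (16, 6), (17, 1), (17, 2), (17, 5), (17, 6), (18, 1), (18, 2), (18, 5), (18, 6), (19, 1), (19, 2), (19, 5), (19, 6), (20, 1), (20, 2), (20, 5), (20, 6), (21, 1), (21, 2), (21, 5), (21, 6), (22, 1), (22, 2), (22, 5), (22, 6), (23, 1), (23, 2), (23, 5), (23, 6), (24, 1), (24, 2), (24, 5), (24, 6), (25, 1), (25, 2), (25, 5), (25, 6), (26, 1), (26, 2), (26, 5), (26, 6), (27, 1), (27, 2), (27, 5), (27, 6), (28, 1), (28, 2), (28, 5), (28, 6), (29, 1), (29, 2), (29, 5), (29, 6), (30, 1), (30, 2), (30, 5), (30, 6), (31, 1), (31, 2), (31, 5), (31, 6)]
Unfold 5 (reflect across h@16): 128 holes -> [(0, 1), (0, 2), (0, 5), (0, 6), (1, 1), (1, 2), (1, 5), (1, 6), (2, 1), (2, 2), (2, 5), (2, 6), (3, 1), (3, 2), (3, 5), (3, 6), (4, 1), (4, 2), (4, 5), (4, 6), (5, 1), (5, 2), (5, 5), (5, 6), (6, 1), (6, 2), (6, 5), (6, 6), (7, 1), (7, 2), (7, 5), (7, 6), (8, 1), (8, 2), (8, 5), (8, 6), (9, 1), (9, 2), (9, 5), (9, 6), (10, 1), (10, 2), (10, 5), (10, 6), (11, 1), (11, 2), (11, 5), (11, 6), (12, 1), (12, 2), (12, 5), (12, 6), (13, 1), (13, 2), (13, 5), (13, 6), (14, 1), (14, 2), (14, 5), (14, 6), (15, 1), (15, 2), (15, 5), (15, 6), (16, 1), (16, 2), (16, 5), (16, 6), (17, 1), (17, 2), (17, 5), (17, 6), (18, 1), (18, 2), (18, 5), (18, 6), (19, 1), (19, 2), (19, 5), (19, 6), (20, 1), (20, 2), (20, 5), (20, 6), (21, 1), (21, 2), (21, 5), (21, 6), (22, 1), (22, 2), (22, 5), (22, 6), (23, 1), (23, 2), (23, 5), (23, 6), (24, 1), (24, 2), (24, 5), (24, 6), (25, 1), (25, 2), (25, 5), (25, 6), (26, 1), (26, 2), (26, 5), (26, 6), (27, 1), (27, 2), (27, 5), (27, 6), (28, 1), (28, 2), (28, 5), (28, 6), (29, 1), (29, 2), (29, 5), (29, 6), (30, 1), (30, 2), (30, 5), (30, 6), (31, 1), (31, 2), (31, 5), (31, 6)]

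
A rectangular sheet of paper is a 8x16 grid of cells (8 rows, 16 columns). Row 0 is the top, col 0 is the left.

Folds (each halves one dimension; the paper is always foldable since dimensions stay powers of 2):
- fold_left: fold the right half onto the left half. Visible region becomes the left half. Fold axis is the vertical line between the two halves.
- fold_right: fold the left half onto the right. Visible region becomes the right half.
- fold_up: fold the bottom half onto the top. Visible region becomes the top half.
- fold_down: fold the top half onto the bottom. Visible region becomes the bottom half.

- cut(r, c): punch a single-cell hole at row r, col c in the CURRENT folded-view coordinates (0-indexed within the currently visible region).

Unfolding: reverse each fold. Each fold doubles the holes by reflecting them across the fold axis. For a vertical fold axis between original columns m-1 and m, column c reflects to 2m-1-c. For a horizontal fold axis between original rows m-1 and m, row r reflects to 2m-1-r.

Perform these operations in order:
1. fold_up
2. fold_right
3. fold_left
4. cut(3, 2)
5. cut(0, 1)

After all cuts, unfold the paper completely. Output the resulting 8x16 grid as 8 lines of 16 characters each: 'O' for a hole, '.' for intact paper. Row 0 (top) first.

Op 1 fold_up: fold axis h@4; visible region now rows[0,4) x cols[0,16) = 4x16
Op 2 fold_right: fold axis v@8; visible region now rows[0,4) x cols[8,16) = 4x8
Op 3 fold_left: fold axis v@12; visible region now rows[0,4) x cols[8,12) = 4x4
Op 4 cut(3, 2): punch at orig (3,10); cuts so far [(3, 10)]; region rows[0,4) x cols[8,12) = 4x4
Op 5 cut(0, 1): punch at orig (0,9); cuts so far [(0, 9), (3, 10)]; region rows[0,4) x cols[8,12) = 4x4
Unfold 1 (reflect across v@12): 4 holes -> [(0, 9), (0, 14), (3, 10), (3, 13)]
Unfold 2 (reflect across v@8): 8 holes -> [(0, 1), (0, 6), (0, 9), (0, 14), (3, 2), (3, 5), (3, 10), (3, 13)]
Unfold 3 (reflect across h@4): 16 holes -> [(0, 1), (0, 6), (0, 9), (0, 14), (3, 2), (3, 5), (3, 10), (3, 13), (4, 2), (4, 5), (4, 10), (4, 13), (7, 1), (7, 6), (7, 9), (7, 14)]

Answer: .O....O..O....O.
................
................
..O..O....O..O..
..O..O....O..O..
................
................
.O....O..O....O.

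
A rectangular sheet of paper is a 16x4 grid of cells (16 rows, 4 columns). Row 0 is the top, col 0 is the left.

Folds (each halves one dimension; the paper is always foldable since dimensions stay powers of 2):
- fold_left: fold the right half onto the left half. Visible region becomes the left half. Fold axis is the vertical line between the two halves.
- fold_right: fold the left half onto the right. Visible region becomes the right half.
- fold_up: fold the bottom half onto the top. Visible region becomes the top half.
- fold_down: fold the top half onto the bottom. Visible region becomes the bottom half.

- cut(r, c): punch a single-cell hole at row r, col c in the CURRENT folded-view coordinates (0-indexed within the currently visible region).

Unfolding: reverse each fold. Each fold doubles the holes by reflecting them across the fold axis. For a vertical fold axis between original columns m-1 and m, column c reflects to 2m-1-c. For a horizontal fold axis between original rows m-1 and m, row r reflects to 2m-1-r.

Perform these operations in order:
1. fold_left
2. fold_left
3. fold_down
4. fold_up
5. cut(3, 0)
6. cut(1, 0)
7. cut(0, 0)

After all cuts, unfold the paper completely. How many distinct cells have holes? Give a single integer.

Op 1 fold_left: fold axis v@2; visible region now rows[0,16) x cols[0,2) = 16x2
Op 2 fold_left: fold axis v@1; visible region now rows[0,16) x cols[0,1) = 16x1
Op 3 fold_down: fold axis h@8; visible region now rows[8,16) x cols[0,1) = 8x1
Op 4 fold_up: fold axis h@12; visible region now rows[8,12) x cols[0,1) = 4x1
Op 5 cut(3, 0): punch at orig (11,0); cuts so far [(11, 0)]; region rows[8,12) x cols[0,1) = 4x1
Op 6 cut(1, 0): punch at orig (9,0); cuts so far [(9, 0), (11, 0)]; region rows[8,12) x cols[0,1) = 4x1
Op 7 cut(0, 0): punch at orig (8,0); cuts so far [(8, 0), (9, 0), (11, 0)]; region rows[8,12) x cols[0,1) = 4x1
Unfold 1 (reflect across h@12): 6 holes -> [(8, 0), (9, 0), (11, 0), (12, 0), (14, 0), (15, 0)]
Unfold 2 (reflect across h@8): 12 holes -> [(0, 0), (1, 0), (3, 0), (4, 0), (6, 0), (7, 0), (8, 0), (9, 0), (11, 0), (12, 0), (14, 0), (15, 0)]
Unfold 3 (reflect across v@1): 24 holes -> [(0, 0), (0, 1), (1, 0), (1, 1), (3, 0), (3, 1), (4, 0), (4, 1), (6, 0), (6, 1), (7, 0), (7, 1), (8, 0), (8, 1), (9, 0), (9, 1), (11, 0), (11, 1), (12, 0), (12, 1), (14, 0), (14, 1), (15, 0), (15, 1)]
Unfold 4 (reflect across v@2): 48 holes -> [(0, 0), (0, 1), (0, 2), (0, 3), (1, 0), (1, 1), (1, 2), (1, 3), (3, 0), (3, 1), (3, 2), (3, 3), (4, 0), (4, 1), (4, 2), (4, 3), (6, 0), (6, 1), (6, 2), (6, 3), (7, 0), (7, 1), (7, 2), (7, 3), (8, 0), (8, 1), (8, 2), (8, 3), (9, 0), (9, 1), (9, 2), (9, 3), (11, 0), (11, 1), (11, 2), (11, 3), (12, 0), (12, 1), (12, 2), (12, 3), (14, 0), (14, 1), (14, 2), (14, 3), (15, 0), (15, 1), (15, 2), (15, 3)]

Answer: 48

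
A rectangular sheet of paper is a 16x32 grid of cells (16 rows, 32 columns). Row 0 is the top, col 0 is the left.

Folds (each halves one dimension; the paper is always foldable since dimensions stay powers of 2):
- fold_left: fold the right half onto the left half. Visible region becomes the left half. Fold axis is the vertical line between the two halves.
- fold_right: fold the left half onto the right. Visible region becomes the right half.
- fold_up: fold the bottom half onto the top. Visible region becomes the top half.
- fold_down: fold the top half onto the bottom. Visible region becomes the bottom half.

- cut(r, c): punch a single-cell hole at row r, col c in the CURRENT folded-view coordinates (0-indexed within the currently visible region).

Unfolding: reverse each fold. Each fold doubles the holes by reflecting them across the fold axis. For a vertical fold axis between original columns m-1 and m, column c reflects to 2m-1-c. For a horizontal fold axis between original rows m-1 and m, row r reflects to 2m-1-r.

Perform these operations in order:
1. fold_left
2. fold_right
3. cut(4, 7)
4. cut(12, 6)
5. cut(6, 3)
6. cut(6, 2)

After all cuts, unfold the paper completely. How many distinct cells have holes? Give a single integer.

Answer: 16

Derivation:
Op 1 fold_left: fold axis v@16; visible region now rows[0,16) x cols[0,16) = 16x16
Op 2 fold_right: fold axis v@8; visible region now rows[0,16) x cols[8,16) = 16x8
Op 3 cut(4, 7): punch at orig (4,15); cuts so far [(4, 15)]; region rows[0,16) x cols[8,16) = 16x8
Op 4 cut(12, 6): punch at orig (12,14); cuts so far [(4, 15), (12, 14)]; region rows[0,16) x cols[8,16) = 16x8
Op 5 cut(6, 3): punch at orig (6,11); cuts so far [(4, 15), (6, 11), (12, 14)]; region rows[0,16) x cols[8,16) = 16x8
Op 6 cut(6, 2): punch at orig (6,10); cuts so far [(4, 15), (6, 10), (6, 11), (12, 14)]; region rows[0,16) x cols[8,16) = 16x8
Unfold 1 (reflect across v@8): 8 holes -> [(4, 0), (4, 15), (6, 4), (6, 5), (6, 10), (6, 11), (12, 1), (12, 14)]
Unfold 2 (reflect across v@16): 16 holes -> [(4, 0), (4, 15), (4, 16), (4, 31), (6, 4), (6, 5), (6, 10), (6, 11), (6, 20), (6, 21), (6, 26), (6, 27), (12, 1), (12, 14), (12, 17), (12, 30)]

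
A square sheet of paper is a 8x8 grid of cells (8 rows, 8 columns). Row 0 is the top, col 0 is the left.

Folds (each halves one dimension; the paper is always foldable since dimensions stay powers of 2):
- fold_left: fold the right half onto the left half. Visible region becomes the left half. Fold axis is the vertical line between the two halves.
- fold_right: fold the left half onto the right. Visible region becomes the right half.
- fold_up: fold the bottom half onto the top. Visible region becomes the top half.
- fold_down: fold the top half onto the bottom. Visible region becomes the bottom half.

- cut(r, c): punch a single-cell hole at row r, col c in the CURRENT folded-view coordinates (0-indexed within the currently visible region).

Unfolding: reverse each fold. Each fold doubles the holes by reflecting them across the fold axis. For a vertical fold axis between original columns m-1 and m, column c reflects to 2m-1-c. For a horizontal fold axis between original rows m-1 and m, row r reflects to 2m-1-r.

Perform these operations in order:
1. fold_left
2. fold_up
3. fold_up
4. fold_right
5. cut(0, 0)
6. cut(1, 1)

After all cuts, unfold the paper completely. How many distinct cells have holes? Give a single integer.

Answer: 32

Derivation:
Op 1 fold_left: fold axis v@4; visible region now rows[0,8) x cols[0,4) = 8x4
Op 2 fold_up: fold axis h@4; visible region now rows[0,4) x cols[0,4) = 4x4
Op 3 fold_up: fold axis h@2; visible region now rows[0,2) x cols[0,4) = 2x4
Op 4 fold_right: fold axis v@2; visible region now rows[0,2) x cols[2,4) = 2x2
Op 5 cut(0, 0): punch at orig (0,2); cuts so far [(0, 2)]; region rows[0,2) x cols[2,4) = 2x2
Op 6 cut(1, 1): punch at orig (1,3); cuts so far [(0, 2), (1, 3)]; region rows[0,2) x cols[2,4) = 2x2
Unfold 1 (reflect across v@2): 4 holes -> [(0, 1), (0, 2), (1, 0), (1, 3)]
Unfold 2 (reflect across h@2): 8 holes -> [(0, 1), (0, 2), (1, 0), (1, 3), (2, 0), (2, 3), (3, 1), (3, 2)]
Unfold 3 (reflect across h@4): 16 holes -> [(0, 1), (0, 2), (1, 0), (1, 3), (2, 0), (2, 3), (3, 1), (3, 2), (4, 1), (4, 2), (5, 0), (5, 3), (6, 0), (6, 3), (7, 1), (7, 2)]
Unfold 4 (reflect across v@4): 32 holes -> [(0, 1), (0, 2), (0, 5), (0, 6), (1, 0), (1, 3), (1, 4), (1, 7), (2, 0), (2, 3), (2, 4), (2, 7), (3, 1), (3, 2), (3, 5), (3, 6), (4, 1), (4, 2), (4, 5), (4, 6), (5, 0), (5, 3), (5, 4), (5, 7), (6, 0), (6, 3), (6, 4), (6, 7), (7, 1), (7, 2), (7, 5), (7, 6)]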